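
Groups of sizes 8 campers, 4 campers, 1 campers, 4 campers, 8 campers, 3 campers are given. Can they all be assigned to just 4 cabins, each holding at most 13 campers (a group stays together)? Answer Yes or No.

Yes

A valid assignment using 3 cabins:
  cabin 1: 8 + 4 + 1 = 13
  cabin 2: 8 + 4 = 12
  cabin 3: 3 = 3
That uses only 3 ≤ 4, so 4 cabins are enough.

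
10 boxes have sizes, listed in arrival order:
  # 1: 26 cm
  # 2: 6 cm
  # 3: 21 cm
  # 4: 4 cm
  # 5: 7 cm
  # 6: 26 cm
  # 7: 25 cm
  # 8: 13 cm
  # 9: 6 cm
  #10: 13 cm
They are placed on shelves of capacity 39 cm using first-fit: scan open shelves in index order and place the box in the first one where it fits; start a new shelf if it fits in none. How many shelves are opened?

  26 → shelf 1 (new)  [load 26/39]
  6 → shelf 1  [load 32/39]
  21 → shelf 2 (new)  [load 21/39]
  4 → shelf 1  [load 36/39]
  7 → shelf 2  [load 28/39]
  26 → shelf 3 (new)  [load 26/39]
  25 → shelf 4 (new)  [load 25/39]
  13 → shelf 3  [load 39/39]
  6 → shelf 2  [load 34/39]
  13 → shelf 4  [load 38/39]
4 shelves opened.

4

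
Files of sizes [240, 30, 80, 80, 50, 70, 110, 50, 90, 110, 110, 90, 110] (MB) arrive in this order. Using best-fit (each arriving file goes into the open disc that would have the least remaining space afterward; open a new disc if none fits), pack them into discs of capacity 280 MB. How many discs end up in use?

  240 → disc 1 (new)  [load 240/280]
  30 → disc 1  [load 270/280]
  80 → disc 2 (new)  [load 80/280]
  80 → disc 2  [load 160/280]
  50 → disc 2  [load 210/280]
  70 → disc 2  [load 280/280]
  110 → disc 3 (new)  [load 110/280]
  50 → disc 3  [load 160/280]
  90 → disc 3  [load 250/280]
  110 → disc 4 (new)  [load 110/280]
  110 → disc 4  [load 220/280]
  90 → disc 5 (new)  [load 90/280]
  110 → disc 5  [load 200/280]
5 discs opened.

5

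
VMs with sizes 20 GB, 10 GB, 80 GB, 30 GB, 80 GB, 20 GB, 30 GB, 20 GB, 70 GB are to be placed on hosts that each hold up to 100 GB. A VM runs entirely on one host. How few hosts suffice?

Total = 80 + 80 + 70 + 30 + 30 + 20 + 20 + 20 + 10 = 360 GB.
Lower bound: ⌈360/100⌉ = 4 hosts.
A packing using 4 hosts:
  host 1: 80 + 20 = 100
  host 2: 80 + 20 = 100
  host 3: 70 + 30 = 100
  host 4: 30 + 20 + 10 = 60
This matches the lower bound, so 4 is optimal.

4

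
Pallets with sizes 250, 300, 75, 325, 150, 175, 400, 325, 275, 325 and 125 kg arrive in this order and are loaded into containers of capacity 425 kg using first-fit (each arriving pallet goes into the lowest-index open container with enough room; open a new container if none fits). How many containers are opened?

8

  250 → container 1 (new)  [load 250/425]
  300 → container 2 (new)  [load 300/425]
  75 → container 1  [load 325/425]
  325 → container 3 (new)  [load 325/425]
  150 → container 4 (new)  [load 150/425]
  175 → container 4  [load 325/425]
  400 → container 5 (new)  [load 400/425]
  325 → container 6 (new)  [load 325/425]
  275 → container 7 (new)  [load 275/425]
  325 → container 8 (new)  [load 325/425]
  125 → container 2  [load 425/425]
8 containers opened.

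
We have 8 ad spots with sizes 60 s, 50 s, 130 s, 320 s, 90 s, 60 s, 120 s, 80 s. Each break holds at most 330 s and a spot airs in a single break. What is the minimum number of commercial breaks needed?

Total = 320 + 130 + 120 + 90 + 80 + 60 + 60 + 50 = 910 s.
Lower bound: ⌈910/330⌉ = 3 commercial breaks.
A packing using 3 commercial breaks:
  break 1: 320 = 320
  break 2: 130 + 120 + 80 = 330
  break 3: 90 + 60 + 60 + 50 = 260
This matches the lower bound, so 3 is optimal.

3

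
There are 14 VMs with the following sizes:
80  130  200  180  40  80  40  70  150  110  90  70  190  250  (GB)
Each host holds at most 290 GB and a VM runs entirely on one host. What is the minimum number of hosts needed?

6

Total = 250 + 200 + 190 + 180 + 150 + 130 + 110 + 90 + 80 + 80 + 70 + 70 + 40 + 40 = 1680 GB.
Lower bound: ⌈1680/290⌉ = 6 hosts.
A packing using 6 hosts:
  host 1: 250 + 40 = 290
  host 2: 200 + 90 = 290
  host 3: 190 + 80 = 270
  host 4: 180 + 110 = 290
  host 5: 150 + 130 = 280
  host 6: 80 + 70 + 70 + 40 = 260
This matches the lower bound, so 6 is optimal.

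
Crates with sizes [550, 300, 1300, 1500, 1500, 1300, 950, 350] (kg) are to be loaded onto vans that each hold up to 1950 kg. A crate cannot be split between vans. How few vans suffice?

Total = 1500 + 1500 + 1300 + 1300 + 950 + 550 + 350 + 300 = 7750 kg.
Lower bound: ⌈7750/1950⌉ = 4 vans.
A packing using 5 vans:
  van 1: 1500 + 350 = 1850
  van 2: 1500 + 300 = 1800
  van 3: 1300 + 550 = 1850
  van 4: 1300 = 1300
  van 5: 950 = 950
No arrangement into 4 vans stays within capacity, so 5 is optimal.

5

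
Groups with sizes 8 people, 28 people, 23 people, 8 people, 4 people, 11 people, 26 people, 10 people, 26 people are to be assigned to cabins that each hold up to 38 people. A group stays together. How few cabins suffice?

Total = 28 + 26 + 26 + 23 + 11 + 10 + 8 + 8 + 4 = 144 people.
Lower bound: ⌈144/38⌉ = 4 cabins.
A packing using 4 cabins:
  cabin 1: 28 + 10 = 38
  cabin 2: 26 + 11 = 37
  cabin 3: 26 + 8 + 4 = 38
  cabin 4: 23 + 8 = 31
This matches the lower bound, so 4 is optimal.

4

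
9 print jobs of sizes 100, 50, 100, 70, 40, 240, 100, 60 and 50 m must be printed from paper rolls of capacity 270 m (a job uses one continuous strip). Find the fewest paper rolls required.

4

Total = 240 + 100 + 100 + 100 + 70 + 60 + 50 + 50 + 40 = 810 m.
Lower bound: ⌈810/270⌉ = 3 paper rolls.
A packing using 4 paper rolls:
  roll 1: 240 = 240
  roll 2: 100 + 100 + 70 = 270
  roll 3: 100 + 60 + 50 + 50 = 260
  roll 4: 40 = 40
No arrangement into 3 paper rolls stays within capacity, so 4 is optimal.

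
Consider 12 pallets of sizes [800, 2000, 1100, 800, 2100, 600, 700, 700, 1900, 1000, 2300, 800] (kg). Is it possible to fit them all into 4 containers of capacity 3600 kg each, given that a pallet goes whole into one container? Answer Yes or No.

No

Total = 14800 kg; ⌈14800/3600⌉ = 5.
At least 5 containers are required, but only 4 are allowed.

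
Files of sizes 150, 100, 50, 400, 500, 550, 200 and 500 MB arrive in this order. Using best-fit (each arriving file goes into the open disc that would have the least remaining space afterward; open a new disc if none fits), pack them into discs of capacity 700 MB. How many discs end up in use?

4

  150 → disc 1 (new)  [load 150/700]
  100 → disc 1  [load 250/700]
  50 → disc 1  [load 300/700]
  400 → disc 1  [load 700/700]
  500 → disc 2 (new)  [load 500/700]
  550 → disc 3 (new)  [load 550/700]
  200 → disc 2  [load 700/700]
  500 → disc 4 (new)  [load 500/700]
4 discs opened.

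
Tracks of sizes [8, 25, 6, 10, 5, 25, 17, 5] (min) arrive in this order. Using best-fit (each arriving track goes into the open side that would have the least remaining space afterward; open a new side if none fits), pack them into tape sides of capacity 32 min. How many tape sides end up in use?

  8 → side 1 (new)  [load 8/32]
  25 → side 2 (new)  [load 25/32]
  6 → side 2  [load 31/32]
  10 → side 1  [load 18/32]
  5 → side 1  [load 23/32]
  25 → side 3 (new)  [load 25/32]
  17 → side 4 (new)  [load 17/32]
  5 → side 3  [load 30/32]
4 tape sides opened.

4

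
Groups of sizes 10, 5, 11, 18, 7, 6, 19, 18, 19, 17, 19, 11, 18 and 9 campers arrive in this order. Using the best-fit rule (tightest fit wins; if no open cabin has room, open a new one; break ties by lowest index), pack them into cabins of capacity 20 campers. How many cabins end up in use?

  10 → cabin 1 (new)  [load 10/20]
  5 → cabin 1  [load 15/20]
  11 → cabin 2 (new)  [load 11/20]
  18 → cabin 3 (new)  [load 18/20]
  7 → cabin 2  [load 18/20]
  6 → cabin 4 (new)  [load 6/20]
  19 → cabin 5 (new)  [load 19/20]
  18 → cabin 6 (new)  [load 18/20]
  19 → cabin 7 (new)  [load 19/20]
  17 → cabin 8 (new)  [load 17/20]
  19 → cabin 9 (new)  [load 19/20]
  11 → cabin 4  [load 17/20]
  18 → cabin 10 (new)  [load 18/20]
  9 → cabin 11 (new)  [load 9/20]
11 cabins opened.

11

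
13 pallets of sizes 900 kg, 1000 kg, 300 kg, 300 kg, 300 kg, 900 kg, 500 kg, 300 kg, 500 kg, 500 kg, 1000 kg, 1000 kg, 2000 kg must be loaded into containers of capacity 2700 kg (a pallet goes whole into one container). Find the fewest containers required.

4

Total = 2000 + 1000 + 1000 + 1000 + 900 + 900 + 500 + 500 + 500 + 300 + 300 + 300 + 300 = 9500 kg.
Lower bound: ⌈9500/2700⌉ = 4 containers.
A packing using 4 containers:
  container 1: 2000 + 500 = 2500
  container 2: 1000 + 1000 + 500 = 2500
  container 3: 1000 + 900 + 500 + 300 = 2700
  container 4: 900 + 300 + 300 + 300 = 1800
This matches the lower bound, so 4 is optimal.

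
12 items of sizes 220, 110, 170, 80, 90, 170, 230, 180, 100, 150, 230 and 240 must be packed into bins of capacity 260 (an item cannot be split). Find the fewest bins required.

Total = 240 + 230 + 230 + 220 + 180 + 170 + 170 + 150 + 110 + 100 + 90 + 80 = 1970.
Lower bound: ⌈1970/260⌉ = 8 bins.
A packing using 9 bins:
  bin 1: 240 = 240
  bin 2: 230 = 230
  bin 3: 230 = 230
  bin 4: 220 = 220
  bin 5: 180 + 80 = 260
  bin 6: 170 + 90 = 260
  bin 7: 170 = 170
  bin 8: 150 + 110 = 260
  bin 9: 100 = 100
No arrangement into 8 bins stays within capacity, so 9 is optimal.

9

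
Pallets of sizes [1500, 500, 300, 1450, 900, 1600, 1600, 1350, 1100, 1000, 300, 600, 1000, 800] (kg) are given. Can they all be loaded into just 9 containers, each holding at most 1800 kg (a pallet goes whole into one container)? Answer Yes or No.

Yes

A valid assignment using 9 containers:
  container 1: 1600 = 1600
  container 2: 1600 = 1600
  container 3: 1500 + 300 = 1800
  container 4: 1450 + 300 = 1750
  container 5: 1350 = 1350
  container 6: 1100 + 600 = 1700
  container 7: 1000 + 800 = 1800
  container 8: 1000 + 500 = 1500
  container 9: 900 = 900
Every load is within 1800 kg, so 9 containers suffice.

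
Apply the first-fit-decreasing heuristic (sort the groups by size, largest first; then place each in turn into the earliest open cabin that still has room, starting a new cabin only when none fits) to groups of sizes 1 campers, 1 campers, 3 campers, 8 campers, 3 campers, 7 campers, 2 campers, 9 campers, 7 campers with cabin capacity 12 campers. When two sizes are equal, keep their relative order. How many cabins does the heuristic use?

Sorted descending: 9, 8, 7, 7, 3, 3, 2, 1, 1.
  9 → cabin 1 (new)  [load 9/12]
  8 → cabin 2 (new)  [load 8/12]
  7 → cabin 3 (new)  [load 7/12]
  7 → cabin 4 (new)  [load 7/12]
  3 → cabin 1  [load 12/12]
  3 → cabin 2  [load 11/12]
  2 → cabin 3  [load 9/12]
  1 → cabin 2  [load 12/12]
  1 → cabin 3  [load 10/12]
4 cabins opened.

4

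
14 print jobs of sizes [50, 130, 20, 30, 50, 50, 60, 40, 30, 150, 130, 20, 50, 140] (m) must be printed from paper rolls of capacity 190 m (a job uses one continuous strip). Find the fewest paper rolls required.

Total = 150 + 140 + 130 + 130 + 60 + 50 + 50 + 50 + 50 + 40 + 30 + 30 + 20 + 20 = 950 m.
Lower bound: ⌈950/190⌉ = 5 paper rolls.
A packing using 5 paper rolls:
  roll 1: 150 + 40 = 190
  roll 2: 140 + 50 = 190
  roll 3: 130 + 60 = 190
  roll 4: 130 + 30 + 30 = 190
  roll 5: 50 + 50 + 50 + 20 + 20 = 190
This matches the lower bound, so 5 is optimal.

5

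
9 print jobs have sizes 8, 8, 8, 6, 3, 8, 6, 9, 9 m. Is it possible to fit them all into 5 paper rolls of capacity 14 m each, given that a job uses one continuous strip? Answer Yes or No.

Total = 65 m; ⌈65/14⌉ = 5.
6 print jobs each exceed half the capacity and cannot share a roll, forcing at least 6 paper rolls.
At least 6 paper rolls are required, but only 5 are allowed.

No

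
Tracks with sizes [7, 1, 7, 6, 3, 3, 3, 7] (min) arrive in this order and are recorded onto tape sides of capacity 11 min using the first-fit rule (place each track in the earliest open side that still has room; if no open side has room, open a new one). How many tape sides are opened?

  7 → side 1 (new)  [load 7/11]
  1 → side 1  [load 8/11]
  7 → side 2 (new)  [load 7/11]
  6 → side 3 (new)  [load 6/11]
  3 → side 1  [load 11/11]
  3 → side 2  [load 10/11]
  3 → side 3  [load 9/11]
  7 → side 4 (new)  [load 7/11]
4 tape sides opened.

4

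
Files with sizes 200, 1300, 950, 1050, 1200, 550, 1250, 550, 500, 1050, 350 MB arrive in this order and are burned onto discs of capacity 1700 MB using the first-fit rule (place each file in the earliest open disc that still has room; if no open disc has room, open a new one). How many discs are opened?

  200 → disc 1 (new)  [load 200/1700]
  1300 → disc 1  [load 1500/1700]
  950 → disc 2 (new)  [load 950/1700]
  1050 → disc 3 (new)  [load 1050/1700]
  1200 → disc 4 (new)  [load 1200/1700]
  550 → disc 2  [load 1500/1700]
  1250 → disc 5 (new)  [load 1250/1700]
  550 → disc 3  [load 1600/1700]
  500 → disc 4  [load 1700/1700]
  1050 → disc 6 (new)  [load 1050/1700]
  350 → disc 5  [load 1600/1700]
6 discs opened.

6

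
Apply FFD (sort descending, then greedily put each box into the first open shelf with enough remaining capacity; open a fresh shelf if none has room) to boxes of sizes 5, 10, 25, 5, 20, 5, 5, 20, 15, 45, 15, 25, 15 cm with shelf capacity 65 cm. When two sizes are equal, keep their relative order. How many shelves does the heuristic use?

Sorted descending: 45, 25, 25, 20, 20, 15, 15, 15, 10, 5, 5, 5, 5.
  45 → shelf 1 (new)  [load 45/65]
  25 → shelf 2 (new)  [load 25/65]
  25 → shelf 2  [load 50/65]
  20 → shelf 1  [load 65/65]
  20 → shelf 3 (new)  [load 20/65]
  15 → shelf 2  [load 65/65]
  15 → shelf 3  [load 35/65]
  15 → shelf 3  [load 50/65]
  10 → shelf 3  [load 60/65]
  5 → shelf 3  [load 65/65]
  5 → shelf 4 (new)  [load 5/65]
  5 → shelf 4  [load 10/65]
  5 → shelf 4  [load 15/65]
4 shelves opened.

4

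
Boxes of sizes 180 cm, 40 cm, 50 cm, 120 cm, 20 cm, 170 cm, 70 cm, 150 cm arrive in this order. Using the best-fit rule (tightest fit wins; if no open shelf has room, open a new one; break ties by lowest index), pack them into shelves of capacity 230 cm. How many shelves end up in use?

  180 → shelf 1 (new)  [load 180/230]
  40 → shelf 1  [load 220/230]
  50 → shelf 2 (new)  [load 50/230]
  120 → shelf 2  [load 170/230]
  20 → shelf 2  [load 190/230]
  170 → shelf 3 (new)  [load 170/230]
  70 → shelf 4 (new)  [load 70/230]
  150 → shelf 4  [load 220/230]
4 shelves opened.

4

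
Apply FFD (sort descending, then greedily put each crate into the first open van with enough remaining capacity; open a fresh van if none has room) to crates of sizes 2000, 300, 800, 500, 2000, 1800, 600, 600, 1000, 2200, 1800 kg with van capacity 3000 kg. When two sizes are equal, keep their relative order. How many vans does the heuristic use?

Sorted descending: 2200, 2000, 2000, 1800, 1800, 1000, 800, 600, 600, 500, 300.
  2200 → van 1 (new)  [load 2200/3000]
  2000 → van 2 (new)  [load 2000/3000]
  2000 → van 3 (new)  [load 2000/3000]
  1800 → van 4 (new)  [load 1800/3000]
  1800 → van 5 (new)  [load 1800/3000]
  1000 → van 2  [load 3000/3000]
  800 → van 1  [load 3000/3000]
  600 → van 3  [load 2600/3000]
  600 → van 4  [load 2400/3000]
  500 → van 4  [load 2900/3000]
  300 → van 3  [load 2900/3000]
5 vans opened.

5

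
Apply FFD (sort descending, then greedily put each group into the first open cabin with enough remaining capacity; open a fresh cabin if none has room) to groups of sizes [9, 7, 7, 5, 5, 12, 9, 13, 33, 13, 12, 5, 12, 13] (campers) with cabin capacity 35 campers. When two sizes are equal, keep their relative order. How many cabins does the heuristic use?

5

Sorted descending: 33, 13, 13, 13, 12, 12, 12, 9, 9, 7, 7, 5, 5, 5.
  33 → cabin 1 (new)  [load 33/35]
  13 → cabin 2 (new)  [load 13/35]
  13 → cabin 2  [load 26/35]
  13 → cabin 3 (new)  [load 13/35]
  12 → cabin 3  [load 25/35]
  12 → cabin 4 (new)  [load 12/35]
  12 → cabin 4  [load 24/35]
  9 → cabin 2  [load 35/35]
  9 → cabin 3  [load 34/35]
  7 → cabin 4  [load 31/35]
  7 → cabin 5 (new)  [load 7/35]
  5 → cabin 5  [load 12/35]
  5 → cabin 5  [load 17/35]
  5 → cabin 5  [load 22/35]
5 cabins opened.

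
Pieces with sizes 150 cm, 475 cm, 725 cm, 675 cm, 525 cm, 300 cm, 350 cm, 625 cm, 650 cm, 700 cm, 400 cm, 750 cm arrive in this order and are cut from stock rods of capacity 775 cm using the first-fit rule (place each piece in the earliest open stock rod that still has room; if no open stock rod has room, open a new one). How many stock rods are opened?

  150 → stock rod 1 (new)  [load 150/775]
  475 → stock rod 1  [load 625/775]
  725 → stock rod 2 (new)  [load 725/775]
  675 → stock rod 3 (new)  [load 675/775]
  525 → stock rod 4 (new)  [load 525/775]
  300 → stock rod 5 (new)  [load 300/775]
  350 → stock rod 5  [load 650/775]
  625 → stock rod 6 (new)  [load 625/775]
  650 → stock rod 7 (new)  [load 650/775]
  700 → stock rod 8 (new)  [load 700/775]
  400 → stock rod 9 (new)  [load 400/775]
  750 → stock rod 10 (new)  [load 750/775]
10 stock rods opened.

10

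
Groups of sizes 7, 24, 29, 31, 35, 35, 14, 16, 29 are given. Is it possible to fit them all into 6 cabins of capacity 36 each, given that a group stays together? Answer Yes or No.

No

Total = 220; ⌈220/36⌉ = 7.
At least 7 cabins are required, but only 6 are allowed.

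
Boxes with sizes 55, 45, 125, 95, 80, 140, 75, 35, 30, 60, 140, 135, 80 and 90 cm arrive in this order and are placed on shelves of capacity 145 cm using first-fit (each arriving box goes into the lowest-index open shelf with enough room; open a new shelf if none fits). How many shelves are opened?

10

  55 → shelf 1 (new)  [load 55/145]
  45 → shelf 1  [load 100/145]
  125 → shelf 2 (new)  [load 125/145]
  95 → shelf 3 (new)  [load 95/145]
  80 → shelf 4 (new)  [load 80/145]
  140 → shelf 5 (new)  [load 140/145]
  75 → shelf 6 (new)  [load 75/145]
  35 → shelf 1  [load 135/145]
  30 → shelf 3  [load 125/145]
  60 → shelf 4  [load 140/145]
  140 → shelf 7 (new)  [load 140/145]
  135 → shelf 8 (new)  [load 135/145]
  80 → shelf 9 (new)  [load 80/145]
  90 → shelf 10 (new)  [load 90/145]
10 shelves opened.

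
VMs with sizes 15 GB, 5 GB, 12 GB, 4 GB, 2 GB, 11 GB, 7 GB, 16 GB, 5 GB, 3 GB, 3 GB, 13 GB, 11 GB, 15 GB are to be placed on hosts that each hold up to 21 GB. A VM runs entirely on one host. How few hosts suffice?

7

Total = 16 + 15 + 15 + 13 + 12 + 11 + 11 + 7 + 5 + 5 + 4 + 3 + 3 + 2 = 122 GB.
Lower bound: ⌈122/21⌉ = 6 hosts.
Also, 7 VMs each exceed 21/2 GB, and no two of those can share a host, so at least 7 hosts are needed.
A packing using 7 hosts:
  host 1: 16 + 5 = 21
  host 2: 15 + 5 = 20
  host 3: 15 + 4 + 2 = 21
  host 4: 13 + 7 = 20
  host 5: 12 + 3 + 3 = 18
  host 6: 11 = 11
  host 7: 11 = 11
This matches the lower bound, so 7 is optimal.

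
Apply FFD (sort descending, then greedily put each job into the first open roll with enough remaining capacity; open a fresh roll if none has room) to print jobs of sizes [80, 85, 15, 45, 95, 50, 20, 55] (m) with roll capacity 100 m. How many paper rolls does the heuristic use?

Sorted descending: 95, 85, 80, 55, 50, 45, 20, 15.
  95 → roll 1 (new)  [load 95/100]
  85 → roll 2 (new)  [load 85/100]
  80 → roll 3 (new)  [load 80/100]
  55 → roll 4 (new)  [load 55/100]
  50 → roll 5 (new)  [load 50/100]
  45 → roll 4  [load 100/100]
  20 → roll 3  [load 100/100]
  15 → roll 2  [load 100/100]
5 paper rolls opened.

5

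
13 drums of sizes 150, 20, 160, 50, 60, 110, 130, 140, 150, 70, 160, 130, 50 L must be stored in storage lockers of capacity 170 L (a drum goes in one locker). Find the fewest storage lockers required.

9

Total = 160 + 160 + 150 + 150 + 140 + 130 + 130 + 110 + 70 + 60 + 50 + 50 + 20 = 1380 L.
Lower bound: ⌈1380/170⌉ = 9 storage lockers.
A packing using 9 storage lockers:
  locker 1: 160 = 160
  locker 2: 160 = 160
  locker 3: 150 + 20 = 170
  locker 4: 150 = 150
  locker 5: 140 = 140
  locker 6: 130 = 130
  locker 7: 130 = 130
  locker 8: 110 + 60 = 170
  locker 9: 70 + 50 + 50 = 170
This matches the lower bound, so 9 is optimal.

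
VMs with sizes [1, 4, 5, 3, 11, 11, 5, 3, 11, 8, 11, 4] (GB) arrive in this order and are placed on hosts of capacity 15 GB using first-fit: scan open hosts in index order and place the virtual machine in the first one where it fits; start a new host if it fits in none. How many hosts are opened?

6

  1 → host 1 (new)  [load 1/15]
  4 → host 1  [load 5/15]
  5 → host 1  [load 10/15]
  3 → host 1  [load 13/15]
  11 → host 2 (new)  [load 11/15]
  11 → host 3 (new)  [load 11/15]
  5 → host 4 (new)  [load 5/15]
  3 → host 2  [load 14/15]
  11 → host 5 (new)  [load 11/15]
  8 → host 4  [load 13/15]
  11 → host 6 (new)  [load 11/15]
  4 → host 3  [load 15/15]
6 hosts opened.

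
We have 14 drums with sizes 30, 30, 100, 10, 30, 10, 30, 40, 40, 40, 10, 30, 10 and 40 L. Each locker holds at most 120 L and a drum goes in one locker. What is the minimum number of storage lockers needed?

4

Total = 100 + 40 + 40 + 40 + 40 + 30 + 30 + 30 + 30 + 30 + 10 + 10 + 10 + 10 = 450 L.
Lower bound: ⌈450/120⌉ = 4 storage lockers.
A packing using 4 storage lockers:
  locker 1: 100 + 10 + 10 = 120
  locker 2: 40 + 40 + 40 = 120
  locker 3: 40 + 30 + 30 + 10 + 10 = 120
  locker 4: 30 + 30 + 30 = 90
This matches the lower bound, so 4 is optimal.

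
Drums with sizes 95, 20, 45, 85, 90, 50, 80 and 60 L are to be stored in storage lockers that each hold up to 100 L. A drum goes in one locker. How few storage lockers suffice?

Total = 95 + 90 + 85 + 80 + 60 + 50 + 45 + 20 = 525 L.
Lower bound: ⌈525/100⌉ = 6 storage lockers.
A packing using 6 storage lockers:
  locker 1: 95 = 95
  locker 2: 90 = 90
  locker 3: 85 = 85
  locker 4: 80 + 20 = 100
  locker 5: 60 = 60
  locker 6: 50 + 45 = 95
This matches the lower bound, so 6 is optimal.

6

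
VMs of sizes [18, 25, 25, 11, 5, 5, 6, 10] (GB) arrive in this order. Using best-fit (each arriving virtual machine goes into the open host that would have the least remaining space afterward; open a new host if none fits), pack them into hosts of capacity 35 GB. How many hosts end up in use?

4

  18 → host 1 (new)  [load 18/35]
  25 → host 2 (new)  [load 25/35]
  25 → host 3 (new)  [load 25/35]
  11 → host 1  [load 29/35]
  5 → host 1  [load 34/35]
  5 → host 2  [load 30/35]
  6 → host 3  [load 31/35]
  10 → host 4 (new)  [load 10/35]
4 hosts opened.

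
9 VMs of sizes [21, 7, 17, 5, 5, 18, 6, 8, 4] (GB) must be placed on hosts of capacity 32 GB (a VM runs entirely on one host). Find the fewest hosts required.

3

Total = 21 + 18 + 17 + 8 + 7 + 6 + 5 + 5 + 4 = 91 GB.
Lower bound: ⌈91/32⌉ = 3 hosts.
A packing using 3 hosts:
  host 1: 21 + 8 = 29
  host 2: 18 + 7 + 6 = 31
  host 3: 17 + 5 + 5 + 4 = 31
This matches the lower bound, so 3 is optimal.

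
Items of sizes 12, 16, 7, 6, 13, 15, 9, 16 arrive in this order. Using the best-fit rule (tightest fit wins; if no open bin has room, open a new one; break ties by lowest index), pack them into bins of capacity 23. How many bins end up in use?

5

  12 → bin 1 (new)  [load 12/23]
  16 → bin 2 (new)  [load 16/23]
  7 → bin 2  [load 23/23]
  6 → bin 1  [load 18/23]
  13 → bin 3 (new)  [load 13/23]
  15 → bin 4 (new)  [load 15/23]
  9 → bin 3  [load 22/23]
  16 → bin 5 (new)  [load 16/23]
5 bins opened.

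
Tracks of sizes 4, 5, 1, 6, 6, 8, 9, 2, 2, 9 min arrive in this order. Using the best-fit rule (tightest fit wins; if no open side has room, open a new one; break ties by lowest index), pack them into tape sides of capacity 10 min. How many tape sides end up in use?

  4 → side 1 (new)  [load 4/10]
  5 → side 1  [load 9/10]
  1 → side 1  [load 10/10]
  6 → side 2 (new)  [load 6/10]
  6 → side 3 (new)  [load 6/10]
  8 → side 4 (new)  [load 8/10]
  9 → side 5 (new)  [load 9/10]
  2 → side 4  [load 10/10]
  2 → side 2  [load 8/10]
  9 → side 6 (new)  [load 9/10]
6 tape sides opened.

6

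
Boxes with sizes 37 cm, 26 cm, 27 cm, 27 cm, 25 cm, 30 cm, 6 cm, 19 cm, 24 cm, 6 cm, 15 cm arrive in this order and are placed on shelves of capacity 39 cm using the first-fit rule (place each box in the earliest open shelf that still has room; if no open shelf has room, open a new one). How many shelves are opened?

8

  37 → shelf 1 (new)  [load 37/39]
  26 → shelf 2 (new)  [load 26/39]
  27 → shelf 3 (new)  [load 27/39]
  27 → shelf 4 (new)  [load 27/39]
  25 → shelf 5 (new)  [load 25/39]
  30 → shelf 6 (new)  [load 30/39]
  6 → shelf 2  [load 32/39]
  19 → shelf 7 (new)  [load 19/39]
  24 → shelf 8 (new)  [load 24/39]
  6 → shelf 2  [load 38/39]
  15 → shelf 7  [load 34/39]
8 shelves opened.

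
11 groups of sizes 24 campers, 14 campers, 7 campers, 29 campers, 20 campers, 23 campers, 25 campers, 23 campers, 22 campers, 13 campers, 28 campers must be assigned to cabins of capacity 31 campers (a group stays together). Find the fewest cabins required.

Total = 29 + 28 + 25 + 24 + 23 + 23 + 22 + 20 + 14 + 13 + 7 = 228 campers.
Lower bound: ⌈228/31⌉ = 8 cabins.
A packing using 9 cabins:
  cabin 1: 29 = 29
  cabin 2: 28 = 28
  cabin 3: 25 = 25
  cabin 4: 24 + 7 = 31
  cabin 5: 23 = 23
  cabin 6: 23 = 23
  cabin 7: 22 = 22
  cabin 8: 20 = 20
  cabin 9: 14 + 13 = 27
No arrangement into 8 cabins stays within capacity, so 9 is optimal.

9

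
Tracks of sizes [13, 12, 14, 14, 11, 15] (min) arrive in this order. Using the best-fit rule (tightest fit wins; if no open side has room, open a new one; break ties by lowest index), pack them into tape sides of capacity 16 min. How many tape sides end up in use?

  13 → side 1 (new)  [load 13/16]
  12 → side 2 (new)  [load 12/16]
  14 → side 3 (new)  [load 14/16]
  14 → side 4 (new)  [load 14/16]
  11 → side 5 (new)  [load 11/16]
  15 → side 6 (new)  [load 15/16]
6 tape sides opened.

6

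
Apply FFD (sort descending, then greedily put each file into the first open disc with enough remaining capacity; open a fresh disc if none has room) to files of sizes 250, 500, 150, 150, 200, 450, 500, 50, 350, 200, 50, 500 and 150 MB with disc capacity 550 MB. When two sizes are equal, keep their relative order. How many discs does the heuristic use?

7

Sorted descending: 500, 500, 500, 450, 350, 250, 200, 200, 150, 150, 150, 50, 50.
  500 → disc 1 (new)  [load 500/550]
  500 → disc 2 (new)  [load 500/550]
  500 → disc 3 (new)  [load 500/550]
  450 → disc 4 (new)  [load 450/550]
  350 → disc 5 (new)  [load 350/550]
  250 → disc 6 (new)  [load 250/550]
  200 → disc 5  [load 550/550]
  200 → disc 6  [load 450/550]
  150 → disc 7 (new)  [load 150/550]
  150 → disc 7  [load 300/550]
  150 → disc 7  [load 450/550]
  50 → disc 1  [load 550/550]
  50 → disc 2  [load 550/550]
7 discs opened.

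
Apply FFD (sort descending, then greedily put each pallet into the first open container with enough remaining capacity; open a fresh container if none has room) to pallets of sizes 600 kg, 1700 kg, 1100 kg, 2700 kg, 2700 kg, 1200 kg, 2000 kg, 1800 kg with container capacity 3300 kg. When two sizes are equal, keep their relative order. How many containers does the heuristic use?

Sorted descending: 2700, 2700, 2000, 1800, 1700, 1200, 1100, 600.
  2700 → container 1 (new)  [load 2700/3300]
  2700 → container 2 (new)  [load 2700/3300]
  2000 → container 3 (new)  [load 2000/3300]
  1800 → container 4 (new)  [load 1800/3300]
  1700 → container 5 (new)  [load 1700/3300]
  1200 → container 3  [load 3200/3300]
  1100 → container 4  [load 2900/3300]
  600 → container 1  [load 3300/3300]
5 containers opened.

5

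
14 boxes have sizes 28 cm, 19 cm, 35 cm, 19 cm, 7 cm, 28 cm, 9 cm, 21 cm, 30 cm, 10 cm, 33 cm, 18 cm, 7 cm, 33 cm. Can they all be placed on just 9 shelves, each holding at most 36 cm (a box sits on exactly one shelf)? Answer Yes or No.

No

Total = 297 cm; ⌈297/36⌉ = 9.
The bound of 9 does not rule out 9, but exhaustive search shows no assignment into 9 shelves of capacity 36 cm exists — the minimum is 10.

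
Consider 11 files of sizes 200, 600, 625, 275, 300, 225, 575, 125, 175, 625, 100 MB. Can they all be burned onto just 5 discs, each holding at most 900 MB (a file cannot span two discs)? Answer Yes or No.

Yes

A valid assignment using 5 discs:
  disc 1: 625 + 275 = 900
  disc 2: 625 + 225 = 850
  disc 3: 600 + 300 = 900
  disc 4: 575 + 200 + 125 = 900
  disc 5: 175 + 100 = 275
Every load is within 900 MB, so 5 discs suffice.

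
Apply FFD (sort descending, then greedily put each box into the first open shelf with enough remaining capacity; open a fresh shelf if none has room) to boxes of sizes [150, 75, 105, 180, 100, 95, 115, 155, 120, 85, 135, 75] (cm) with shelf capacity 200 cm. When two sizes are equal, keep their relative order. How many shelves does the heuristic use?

Sorted descending: 180, 155, 150, 135, 120, 115, 105, 100, 95, 85, 75, 75.
  180 → shelf 1 (new)  [load 180/200]
  155 → shelf 2 (new)  [load 155/200]
  150 → shelf 3 (new)  [load 150/200]
  135 → shelf 4 (new)  [load 135/200]
  120 → shelf 5 (new)  [load 120/200]
  115 → shelf 6 (new)  [load 115/200]
  105 → shelf 7 (new)  [load 105/200]
  100 → shelf 8 (new)  [load 100/200]
  95 → shelf 7  [load 200/200]
  85 → shelf 6  [load 200/200]
  75 → shelf 5  [load 195/200]
  75 → shelf 8  [load 175/200]
8 shelves opened.

8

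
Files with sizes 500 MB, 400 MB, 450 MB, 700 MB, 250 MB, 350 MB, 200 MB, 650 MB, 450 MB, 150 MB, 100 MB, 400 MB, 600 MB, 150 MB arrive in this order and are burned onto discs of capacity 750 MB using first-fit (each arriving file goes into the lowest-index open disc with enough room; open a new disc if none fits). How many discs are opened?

8

  500 → disc 1 (new)  [load 500/750]
  400 → disc 2 (new)  [load 400/750]
  450 → disc 3 (new)  [load 450/750]
  700 → disc 4 (new)  [load 700/750]
  250 → disc 1  [load 750/750]
  350 → disc 2  [load 750/750]
  200 → disc 3  [load 650/750]
  650 → disc 5 (new)  [load 650/750]
  450 → disc 6 (new)  [load 450/750]
  150 → disc 6  [load 600/750]
  100 → disc 3  [load 750/750]
  400 → disc 7 (new)  [load 400/750]
  600 → disc 8 (new)  [load 600/750]
  150 → disc 6  [load 750/750]
8 discs opened.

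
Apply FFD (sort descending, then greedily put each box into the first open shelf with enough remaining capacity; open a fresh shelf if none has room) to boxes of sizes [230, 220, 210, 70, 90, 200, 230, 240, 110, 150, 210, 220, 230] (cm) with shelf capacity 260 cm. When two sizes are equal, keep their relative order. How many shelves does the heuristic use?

11

Sorted descending: 240, 230, 230, 230, 220, 220, 210, 210, 200, 150, 110, 90, 70.
  240 → shelf 1 (new)  [load 240/260]
  230 → shelf 2 (new)  [load 230/260]
  230 → shelf 3 (new)  [load 230/260]
  230 → shelf 4 (new)  [load 230/260]
  220 → shelf 5 (new)  [load 220/260]
  220 → shelf 6 (new)  [load 220/260]
  210 → shelf 7 (new)  [load 210/260]
  210 → shelf 8 (new)  [load 210/260]
  200 → shelf 9 (new)  [load 200/260]
  150 → shelf 10 (new)  [load 150/260]
  110 → shelf 10  [load 260/260]
  90 → shelf 11 (new)  [load 90/260]
  70 → shelf 11  [load 160/260]
11 shelves opened.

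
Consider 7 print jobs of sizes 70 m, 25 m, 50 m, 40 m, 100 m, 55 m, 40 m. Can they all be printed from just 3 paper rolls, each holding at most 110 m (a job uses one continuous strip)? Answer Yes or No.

Total = 380 m; ⌈380/110⌉ = 4.
At least 4 paper rolls are required, but only 3 are allowed.

No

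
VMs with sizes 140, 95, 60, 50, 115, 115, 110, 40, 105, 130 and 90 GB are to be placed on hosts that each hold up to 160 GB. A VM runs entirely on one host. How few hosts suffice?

8

Total = 140 + 130 + 115 + 115 + 110 + 105 + 95 + 90 + 60 + 50 + 40 = 1050 GB.
Lower bound: ⌈1050/160⌉ = 7 hosts.
Also, 8 VMs each exceed 80 GB, and no two of those can share a host, so at least 8 hosts are needed.
A packing using 8 hosts:
  host 1: 140 = 140
  host 2: 130 = 130
  host 3: 115 + 40 = 155
  host 4: 115 = 115
  host 5: 110 + 50 = 160
  host 6: 105 = 105
  host 7: 95 + 60 = 155
  host 8: 90 = 90
This matches the lower bound, so 8 is optimal.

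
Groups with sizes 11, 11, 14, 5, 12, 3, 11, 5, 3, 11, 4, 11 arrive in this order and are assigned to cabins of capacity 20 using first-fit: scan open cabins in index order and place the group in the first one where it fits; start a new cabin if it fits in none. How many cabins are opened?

7

  11 → cabin 1 (new)  [load 11/20]
  11 → cabin 2 (new)  [load 11/20]
  14 → cabin 3 (new)  [load 14/20]
  5 → cabin 1  [load 16/20]
  12 → cabin 4 (new)  [load 12/20]
  3 → cabin 1  [load 19/20]
  11 → cabin 5 (new)  [load 11/20]
  5 → cabin 2  [load 16/20]
  3 → cabin 2  [load 19/20]
  11 → cabin 6 (new)  [load 11/20]
  4 → cabin 3  [load 18/20]
  11 → cabin 7 (new)  [load 11/20]
7 cabins opened.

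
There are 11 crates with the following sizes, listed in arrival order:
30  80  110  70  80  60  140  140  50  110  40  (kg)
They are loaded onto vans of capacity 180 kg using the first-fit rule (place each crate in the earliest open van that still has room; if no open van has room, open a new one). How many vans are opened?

6

  30 → van 1 (new)  [load 30/180]
  80 → van 1  [load 110/180]
  110 → van 2 (new)  [load 110/180]
  70 → van 1  [load 180/180]
  80 → van 3 (new)  [load 80/180]
  60 → van 2  [load 170/180]
  140 → van 4 (new)  [load 140/180]
  140 → van 5 (new)  [load 140/180]
  50 → van 3  [load 130/180]
  110 → van 6 (new)  [load 110/180]
  40 → van 3  [load 170/180]
6 vans opened.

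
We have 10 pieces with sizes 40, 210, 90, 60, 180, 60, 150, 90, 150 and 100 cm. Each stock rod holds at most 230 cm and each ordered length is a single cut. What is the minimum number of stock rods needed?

Total = 210 + 180 + 150 + 150 + 100 + 90 + 90 + 60 + 60 + 40 = 1130 cm.
Lower bound: ⌈1130/230⌉ = 5 stock rods.
A packing using 6 stock rods:
  stock rod 1: 210 = 210
  stock rod 2: 180 + 40 = 220
  stock rod 3: 150 + 60 = 210
  stock rod 4: 150 + 60 = 210
  stock rod 5: 100 + 90 = 190
  stock rod 6: 90 = 90
No arrangement into 5 stock rods stays within capacity, so 6 is optimal.

6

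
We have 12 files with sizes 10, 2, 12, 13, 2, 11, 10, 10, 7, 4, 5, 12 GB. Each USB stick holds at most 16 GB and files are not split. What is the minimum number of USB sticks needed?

8

Total = 13 + 12 + 12 + 11 + 10 + 10 + 10 + 7 + 5 + 4 + 2 + 2 = 98 GB.
Lower bound: ⌈98/16⌉ = 7 USB sticks.
A packing using 8 USB sticks:
  USB stick 1: 13 + 2 = 15
  USB stick 2: 12 + 4 = 16
  USB stick 3: 12 + 2 = 14
  USB stick 4: 11 + 5 = 16
  USB stick 5: 10 = 10
  USB stick 6: 10 = 10
  USB stick 7: 10 = 10
  USB stick 8: 7 = 7
No arrangement into 7 USB sticks stays within capacity, so 8 is optimal.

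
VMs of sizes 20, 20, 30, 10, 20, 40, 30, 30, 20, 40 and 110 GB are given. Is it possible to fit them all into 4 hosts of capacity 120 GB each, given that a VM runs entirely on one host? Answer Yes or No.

A valid assignment using 4 hosts:
  host 1: 110 + 10 = 120
  host 2: 40 + 40 + 30 = 110
  host 3: 30 + 30 + 20 + 20 + 20 = 120
  host 4: 20 = 20
Every load is within 120 GB, so 4 hosts suffice.

Yes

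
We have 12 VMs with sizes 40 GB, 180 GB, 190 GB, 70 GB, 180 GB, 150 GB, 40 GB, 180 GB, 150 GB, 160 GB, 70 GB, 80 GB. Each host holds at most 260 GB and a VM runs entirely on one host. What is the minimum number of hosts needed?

7

Total = 190 + 180 + 180 + 180 + 160 + 150 + 150 + 80 + 70 + 70 + 40 + 40 = 1490 GB.
Lower bound: ⌈1490/260⌉ = 6 hosts.
Also, 7 VMs each exceed 130 GB, and no two of those can share a host, so at least 7 hosts are needed.
A packing using 7 hosts:
  host 1: 190 + 70 = 260
  host 2: 180 + 80 = 260
  host 3: 180 + 70 = 250
  host 4: 180 + 40 + 40 = 260
  host 5: 160 = 160
  host 6: 150 = 150
  host 7: 150 = 150
This matches the lower bound, so 7 is optimal.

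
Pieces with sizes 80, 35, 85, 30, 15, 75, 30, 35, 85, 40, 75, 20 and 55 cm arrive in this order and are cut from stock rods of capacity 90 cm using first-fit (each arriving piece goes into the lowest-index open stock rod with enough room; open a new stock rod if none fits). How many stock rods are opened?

9

  80 → stock rod 1 (new)  [load 80/90]
  35 → stock rod 2 (new)  [load 35/90]
  85 → stock rod 3 (new)  [load 85/90]
  30 → stock rod 2  [load 65/90]
  15 → stock rod 2  [load 80/90]
  75 → stock rod 4 (new)  [load 75/90]
  30 → stock rod 5 (new)  [load 30/90]
  35 → stock rod 5  [load 65/90]
  85 → stock rod 6 (new)  [load 85/90]
  40 → stock rod 7 (new)  [load 40/90]
  75 → stock rod 8 (new)  [load 75/90]
  20 → stock rod 5  [load 85/90]
  55 → stock rod 9 (new)  [load 55/90]
9 stock rods opened.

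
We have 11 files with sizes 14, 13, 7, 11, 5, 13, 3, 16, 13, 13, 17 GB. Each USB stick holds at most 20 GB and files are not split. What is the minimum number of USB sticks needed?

8

Total = 17 + 16 + 14 + 13 + 13 + 13 + 13 + 11 + 7 + 5 + 3 = 125 GB.
Lower bound: ⌈125/20⌉ = 7 USB sticks.
Also, 8 files each exceed 10 GB, and no two of those can share a USB stick, so at least 8 USB sticks are needed.
A packing using 8 USB sticks:
  USB stick 1: 17 + 3 = 20
  USB stick 2: 16 = 16
  USB stick 3: 14 + 5 = 19
  USB stick 4: 13 + 7 = 20
  USB stick 5: 13 = 13
  USB stick 6: 13 = 13
  USB stick 7: 13 = 13
  USB stick 8: 11 = 11
This matches the lower bound, so 8 is optimal.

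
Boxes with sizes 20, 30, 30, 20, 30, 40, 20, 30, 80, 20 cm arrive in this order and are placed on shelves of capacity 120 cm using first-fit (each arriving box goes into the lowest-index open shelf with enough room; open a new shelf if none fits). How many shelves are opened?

3

  20 → shelf 1 (new)  [load 20/120]
  30 → shelf 1  [load 50/120]
  30 → shelf 1  [load 80/120]
  20 → shelf 1  [load 100/120]
  30 → shelf 2 (new)  [load 30/120]
  40 → shelf 2  [load 70/120]
  20 → shelf 1  [load 120/120]
  30 → shelf 2  [load 100/120]
  80 → shelf 3 (new)  [load 80/120]
  20 → shelf 2  [load 120/120]
3 shelves opened.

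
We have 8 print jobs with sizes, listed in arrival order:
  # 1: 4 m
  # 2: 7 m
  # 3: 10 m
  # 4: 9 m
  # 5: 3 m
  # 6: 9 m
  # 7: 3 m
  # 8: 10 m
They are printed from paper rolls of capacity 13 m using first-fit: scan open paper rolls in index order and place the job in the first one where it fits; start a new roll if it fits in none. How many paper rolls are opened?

  4 → roll 1 (new)  [load 4/13]
  7 → roll 1  [load 11/13]
  10 → roll 2 (new)  [load 10/13]
  9 → roll 3 (new)  [load 9/13]
  3 → roll 2  [load 13/13]
  9 → roll 4 (new)  [load 9/13]
  3 → roll 3  [load 12/13]
  10 → roll 5 (new)  [load 10/13]
5 paper rolls opened.

5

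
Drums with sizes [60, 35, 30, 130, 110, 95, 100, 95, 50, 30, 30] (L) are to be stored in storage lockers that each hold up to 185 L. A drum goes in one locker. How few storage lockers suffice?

Total = 130 + 110 + 100 + 95 + 95 + 60 + 50 + 35 + 30 + 30 + 30 = 765 L.
Lower bound: ⌈765/185⌉ = 5 storage lockers.
A packing using 5 storage lockers:
  locker 1: 130 + 50 = 180
  locker 2: 110 + 60 = 170
  locker 3: 100 + 35 + 30 = 165
  locker 4: 95 + 30 + 30 = 155
  locker 5: 95 = 95
This matches the lower bound, so 5 is optimal.

5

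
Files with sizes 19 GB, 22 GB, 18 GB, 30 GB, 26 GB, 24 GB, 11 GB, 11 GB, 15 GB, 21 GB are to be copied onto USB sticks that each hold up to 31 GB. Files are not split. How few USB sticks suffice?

Total = 30 + 26 + 24 + 22 + 21 + 19 + 18 + 15 + 11 + 11 = 197 GB.
Lower bound: ⌈197/31⌉ = 7 USB sticks.
A packing using 8 USB sticks:
  USB stick 1: 30 = 30
  USB stick 2: 26 = 26
  USB stick 3: 24 = 24
  USB stick 4: 22 = 22
  USB stick 5: 21 = 21
  USB stick 6: 19 + 11 = 30
  USB stick 7: 18 + 11 = 29
  USB stick 8: 15 = 15
No arrangement into 7 USB sticks stays within capacity, so 8 is optimal.

8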